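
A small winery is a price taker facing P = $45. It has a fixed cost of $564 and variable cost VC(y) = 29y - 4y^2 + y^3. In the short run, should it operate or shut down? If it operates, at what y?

Strip out fixed cost: VC = 29y - 4y^2 + y^3. Then AVC = 29 - 4y + y^2 and MC = 29 - 8y + 3y^2.
The AVC parabola has its vertex at y = 4/2 = 2, where AVC = 29 - 4·2 + 2^2 = $25.
Since P = $45 ≥ min AVC = $25, price covers variable cost and the firm should produce.
Set P = MC: 45 = 29 - 8y + 3y^2 → -16 - 8y + 3y^2 = 0. The roots are y = -4/3 and y = 4; the profit-maximizing output is on the rising part of MC, so y* = 4.
Check: AVC at y = 4 is $29 ≤ P, so revenue covers variable cost.
Profit = P·y − TC = 45·4 − 680 = -$500, a loss, but smaller than the $564 fixed cost the firm would lose by shutting down.

Produce at y = 4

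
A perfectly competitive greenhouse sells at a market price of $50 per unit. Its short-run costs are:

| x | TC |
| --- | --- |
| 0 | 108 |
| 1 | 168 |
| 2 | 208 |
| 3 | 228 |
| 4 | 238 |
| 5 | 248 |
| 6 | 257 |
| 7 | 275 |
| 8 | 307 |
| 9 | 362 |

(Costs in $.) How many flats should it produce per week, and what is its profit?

x = 8; profit = $93

Tabulate TR − TC: x=0: -108; x=1: -118; x=2: -108; x=3: -78; x=4: -38; x=5: 2; x=6: 43; x=7: 75; x=8: 93; x=9: 88.
Profit is maximized at x = 8. AVC there is 199/8 = $24.88 ≤ P, so producing beats shutting down (which would give -$108).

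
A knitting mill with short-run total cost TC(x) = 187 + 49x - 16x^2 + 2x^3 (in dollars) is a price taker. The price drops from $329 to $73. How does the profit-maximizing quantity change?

MC = 49 - 32x + 6x^2; the shutdown threshold is min AVC = $17 (at x = 4).
With P = $329 above the shutdown price, P = MC gives x = 10.
At P = $73 ≥ min AVC, set P = MC: x = 6. The firm stays open but cuts output.

Output falls from 10 to 6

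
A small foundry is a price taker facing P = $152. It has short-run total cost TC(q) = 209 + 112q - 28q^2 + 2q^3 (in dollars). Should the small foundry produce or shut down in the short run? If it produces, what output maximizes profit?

Variable cost is VC = 112q - 28q^2 + 2q^3, so AVC = VC/q = 112 - 28q + 2q^2 and MC = dTC/dq = 112 - 56q + 6q^2.
AVC hits its minimum where MC = AVC, at q = 7, giving min AVC = 112 - 28·7 + 2·7^2 = $14.
Because $152 ≥ $14, revenue can cover variable cost; the firm operates.
Solving P = MC: -40 - 56q + 6q^2 = 0 ⇒ q = -2/3 or 10. On the upward-sloping branch, q* = 10.
Check: AVC at q = 10 is $32 ≤ P, so revenue covers variable cost.
Profit = P·q − TC = 152·10 − 529 = $991.

Produce at q = 10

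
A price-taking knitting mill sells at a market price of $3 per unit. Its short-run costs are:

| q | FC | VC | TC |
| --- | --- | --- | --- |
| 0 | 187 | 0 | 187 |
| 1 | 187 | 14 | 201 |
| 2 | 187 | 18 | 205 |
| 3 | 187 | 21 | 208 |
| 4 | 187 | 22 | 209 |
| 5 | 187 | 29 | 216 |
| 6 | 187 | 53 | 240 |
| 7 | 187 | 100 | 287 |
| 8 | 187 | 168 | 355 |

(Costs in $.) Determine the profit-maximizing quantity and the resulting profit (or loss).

q = 0 (shut down); profit = -$187

Profit at each row (π = 3q − TC): q=0: -187; q=1: -198; q=2: -199; q=3: -199; q=4: -197; q=5: -201; q=6: -222; q=7: -266; q=8: -331.
Profit is highest at q = 0. Equivalently, the lowest AVC in the table is 22/4 ≈ $5.50 at q = 4, and P = $3 falls below it — price never covers variable cost, so the firm shuts down and loses only its fixed cost.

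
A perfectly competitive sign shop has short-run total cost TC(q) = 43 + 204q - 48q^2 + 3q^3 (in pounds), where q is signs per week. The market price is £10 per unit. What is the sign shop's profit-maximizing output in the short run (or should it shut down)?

Shut down

From TC, MC = TC'(q) = 204 - 96q + 9q^2 and AVC = VC/q = 204 - 48q + 3q^2.
AVC hits its minimum where MC = AVC, at q = 8, giving min AVC = 204 - 48·8 + 3·8^2 = £12.
With P < min AVC (£10 < £12), every unit sold adds to the loss.
The firm minimizes its loss by shutting down and losing only its fixed cost of £43.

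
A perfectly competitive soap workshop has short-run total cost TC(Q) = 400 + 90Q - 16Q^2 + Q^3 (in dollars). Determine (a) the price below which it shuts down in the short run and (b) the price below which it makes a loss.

AVC = 90 - 16Q + Q^2; minimized at Q = 8, giving min AVC = $26. That is the shutdown price.
ATC = 400/Q + 90 - 16Q + Q^2. Setting dATC/dQ = −400/Q^2 − 16 + 2Q = 0 gives Q = 10 (since 2·10^3 − 16·10^2 = 400).
min ATC = 400/10 + 90 − 16·10 + 10^2 = $70. That is the break-even price.
Between these two prices the firm operates at a loss; above $70 it earns a profit.

Shutdown price = $26; break-even price = $70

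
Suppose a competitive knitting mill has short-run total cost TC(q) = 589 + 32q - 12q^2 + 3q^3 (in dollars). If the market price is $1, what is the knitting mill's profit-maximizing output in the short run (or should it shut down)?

Shut down

Strip out fixed cost: VC = 32q - 12q^2 + 3q^3. Then AVC = 32 - 12q + 3q^2 and MC = 32 - 24q + 9q^2.
The AVC parabola has its vertex at q = 12/6 = 2, where AVC = 32 - 12·2 + 3·2^2 = $20.
With P < min AVC ($1 < $20), every unit sold adds to the loss.
Best response: produce nothing and absorb the $589 fixed cost.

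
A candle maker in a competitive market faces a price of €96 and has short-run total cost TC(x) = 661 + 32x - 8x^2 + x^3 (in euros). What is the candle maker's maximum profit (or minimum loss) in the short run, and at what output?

AVC = 32 - 8x + x^2; min AVC = €16 at x = 4. Since P = €96 ≥ min AVC, the firm produces.
MC = 32 - 16x + 3x^2. Setting P = MC and taking the root on the rising branch gives x* = 8.
TR = 96·8 = 768. TC = 661 + 256 = 917. Profit = 768 − 917 = -€149.
That loss of €149 beats the €661 the firm would lose by shutting down; producing recovers €512 of fixed cost.

Profit = -€149 at x = 8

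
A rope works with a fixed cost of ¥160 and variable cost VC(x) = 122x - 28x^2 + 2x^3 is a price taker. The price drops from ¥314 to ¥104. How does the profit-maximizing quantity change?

Output falls from 12 to 9

AVC = 122 - 28x + 2x^2, minimized at x = 7 where min AVC = ¥24. MC = 122 - 56x + 6x^2.
With P = ¥314 above the shutdown price, P = MC gives x = 12.
At P = ¥104 ≥ min AVC, set P = MC: x = 9. The firm stays open but cuts output.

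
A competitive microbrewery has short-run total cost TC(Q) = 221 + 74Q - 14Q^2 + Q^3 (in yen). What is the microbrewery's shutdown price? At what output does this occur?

The shutdown price is the minimum of AVC. VC = 74Q - 14Q^2 + Q^3, so AVC = 74 - 14Q + Q^2.
At the minimum of AVC, MC = AVC. MC = 74 - 28Q + 3Q^2; setting MC = AVC gives 2Q^2 - 14Q = 0, so Q = 7. min AVC = 25.
The firm shuts down for any P below ¥25.

¥25 per unit, at Q = 7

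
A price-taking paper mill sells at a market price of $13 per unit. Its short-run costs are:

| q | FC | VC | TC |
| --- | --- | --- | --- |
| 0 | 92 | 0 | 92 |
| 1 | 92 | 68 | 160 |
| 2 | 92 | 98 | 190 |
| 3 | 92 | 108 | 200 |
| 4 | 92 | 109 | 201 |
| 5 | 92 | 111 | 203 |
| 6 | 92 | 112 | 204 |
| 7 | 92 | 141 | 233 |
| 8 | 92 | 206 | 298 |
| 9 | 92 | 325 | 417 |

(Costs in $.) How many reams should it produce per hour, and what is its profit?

Profit at each row (π = 13q − TC): q=0: -92; q=1: -147; q=2: -164; q=3: -161; q=4: -149; q=5: -138; q=6: -126; q=7: -142; q=8: -194; q=9: -300.
Profit is highest at q = 0. Equivalently, the lowest AVC in the table is 112/6 ≈ $18.67 at q = 6, and P = $13 falls below it — price never covers variable cost, so the firm shuts down and loses only its fixed cost.

q = 0 (shut down); profit = -$92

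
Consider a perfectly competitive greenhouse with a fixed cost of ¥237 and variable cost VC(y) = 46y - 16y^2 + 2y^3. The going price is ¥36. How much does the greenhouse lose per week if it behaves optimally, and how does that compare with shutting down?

AVC = 46 - 16y + 2y^2; min AVC = ¥14 at y = 4. Since P = ¥36 ≥ min AVC, the firm produces.
With MC = 46 - 32y + 6y^2, P = MC on the upward-sloping part at y* = 5.
TR = 36·5 = 180. TC = 237 + 80 = 317. Profit = 180 − 317 = -¥137.
That loss of ¥137 beats the ¥237 the firm would lose by shutting down; producing recovers ¥100 of fixed cost.

Profit = -¥137 at y = 5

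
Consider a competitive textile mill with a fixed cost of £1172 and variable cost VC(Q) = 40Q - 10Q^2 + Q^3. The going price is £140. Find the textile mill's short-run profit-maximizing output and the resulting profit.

AVC = 40 - 10Q + Q^2; min AVC = £15 at Q = 5. Since P = £140 ≥ min AVC, the firm produces.
With MC = 40 - 20Q + 3Q^2, P = MC on the upward-sloping part at Q* = 10.
TR = 140·10 = 1400. TC = 1172 + 400 = 1572. Profit = 1400 − 1572 = -£172.
Shutting down would mean losing the fixed cost of £1172, so operating at a loss of £172 is better by £1000.

Profit = -£172 at Q = 10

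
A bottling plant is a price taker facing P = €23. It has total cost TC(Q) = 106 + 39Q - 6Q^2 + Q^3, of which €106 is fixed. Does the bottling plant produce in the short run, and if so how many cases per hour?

Variable cost is VC = 39Q - 6Q^2 + Q^3, so AVC = VC/Q = 39 - 6Q + Q^2 and MC = dTC/dQ = 39 - 12Q + 3Q^2.
AVC is minimized where dAVC/dQ = -6 + 2Q = 0, at Q = 3; min AVC = 39 - 6·3 + 3^2 = €30.
With P < min AVC (€23 < €30), every unit sold adds to the loss.
Best response: produce nothing and absorb the €106 fixed cost.

Shut down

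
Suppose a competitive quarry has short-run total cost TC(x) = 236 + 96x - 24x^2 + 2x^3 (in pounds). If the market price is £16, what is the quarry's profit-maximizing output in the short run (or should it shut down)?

Shut down

Variable cost is VC = 96x - 24x^2 + 2x^3, so AVC = VC/x = 96 - 24x + 2x^2 and MC = dTC/dx = 96 - 48x + 6x^2.
AVC is minimized where dAVC/dx = -24 + 4x = 0, at x = 6; min AVC = 96 - 24·6 + 2·6^2 = £24.
Since P = £16 < min AVC = £24, price fails to cover variable cost at any output.
The firm minimizes its loss by shutting down and losing only its fixed cost of £236.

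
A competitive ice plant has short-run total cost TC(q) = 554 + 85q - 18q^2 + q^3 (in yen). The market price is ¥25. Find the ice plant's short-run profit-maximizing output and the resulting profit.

Profit = -¥354 at q = 10

AVC = 85 - 18q + q^2 has its minimum ¥4 at q = 9; price ¥25 clears that bar, so the firm operates.
MC = 85 - 36q + 3q^2. Setting P = MC and taking the root on the rising branch gives q* = 10.
TR = 25·10 = 250. TC = 554 + 50 = 604. Profit = 250 − 604 = -¥354.
Shutting down would mean losing the fixed cost of ¥554, so operating at a loss of ¥354 is better by ¥200.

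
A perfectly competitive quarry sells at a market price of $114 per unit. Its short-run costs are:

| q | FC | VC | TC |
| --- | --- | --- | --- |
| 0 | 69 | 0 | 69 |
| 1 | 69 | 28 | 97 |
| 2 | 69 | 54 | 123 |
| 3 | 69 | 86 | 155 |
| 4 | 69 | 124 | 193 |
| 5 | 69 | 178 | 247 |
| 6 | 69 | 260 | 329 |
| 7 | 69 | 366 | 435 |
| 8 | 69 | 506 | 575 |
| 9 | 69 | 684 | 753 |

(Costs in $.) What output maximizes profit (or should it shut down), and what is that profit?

q = 7; profit = $363

Tabulate TR − TC: q=0: -69; q=1: 17; q=2: 105; q=3: 187; q=4: 263; q=5: 323; q=6: 355; q=7: 363; q=8: 337; q=9: 273.
Profit is maximized at q = 7. AVC there is 366/7 = $52.29 ≤ P, so producing beats shutting down (which would give -$69).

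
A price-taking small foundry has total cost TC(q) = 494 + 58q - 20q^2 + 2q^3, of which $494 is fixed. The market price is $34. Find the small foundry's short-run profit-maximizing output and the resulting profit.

Profit = -$350 at q = 6

AVC = 58 - 20q + 2q^2; min AVC = $8 at q = 5. Since P = $34 ≥ min AVC, the firm produces.
With MC = 58 - 40q + 6q^2, P = MC on the upward-sloping part at q* = 6.
TR = 34·6 = 204. TC = 494 + 60 = 554. Profit = 204 − 554 = -$350.
By producing, the firm covers all variable cost plus $144 of fixed cost; shutting down would lose the full $494.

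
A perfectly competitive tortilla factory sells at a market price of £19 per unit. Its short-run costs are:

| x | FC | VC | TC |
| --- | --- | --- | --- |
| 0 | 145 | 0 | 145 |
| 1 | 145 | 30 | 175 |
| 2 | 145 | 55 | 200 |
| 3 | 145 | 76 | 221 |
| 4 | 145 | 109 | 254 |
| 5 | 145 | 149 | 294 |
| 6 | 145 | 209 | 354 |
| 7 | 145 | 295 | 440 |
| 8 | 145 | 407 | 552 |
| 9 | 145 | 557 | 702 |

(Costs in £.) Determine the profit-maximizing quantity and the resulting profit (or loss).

Compute π = P·x − TC at each output: x=0: -145; x=1: -156; x=2: -162; x=3: -164; x=4: -178; x=5: -199; x=6: -240; x=7: -307; x=8: -400; x=9: -531.
Profit is highest at x = 0. Equivalently, the lowest AVC in the table is 76/3 ≈ £25.33 at x = 3, and P = £19 falls below it — price never covers variable cost, so the firm shuts down and loses only its fixed cost.

x = 0 (shut down); profit = -£145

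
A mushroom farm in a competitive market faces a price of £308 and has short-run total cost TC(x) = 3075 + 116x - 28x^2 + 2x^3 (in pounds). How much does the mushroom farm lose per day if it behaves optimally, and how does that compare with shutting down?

AVC = 116 - 28x + 2x^2; min AVC = £18 at x = 7. Since P = £308 ≥ min AVC, the firm produces.
With MC = 116 - 56x + 6x^2, P = MC on the upward-sloping part at x* = 12.
TR = 308·12 = 3696. TC = 3075 + 816 = 3891. Profit = 3696 − 3891 = -£195.
That loss of £195 beats the £3075 the firm would lose by shutting down; producing recovers £2880 of fixed cost.

Profit = -£195 at x = 12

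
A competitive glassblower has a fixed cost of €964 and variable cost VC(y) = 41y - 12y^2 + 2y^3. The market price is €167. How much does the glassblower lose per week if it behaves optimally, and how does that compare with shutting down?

AVC = 41 - 12y + 2y^2; min AVC = €23 at y = 3. Since P = €167 ≥ min AVC, the firm produces.
MC = 41 - 24y + 6y^2. Setting P = MC and taking the root on the rising branch gives y* = 7.
TR = 167·7 = 1169. TC = 964 + 385 = 1349. Profit = 1169 − 1349 = -€180.
By producing, the firm covers all variable cost plus €784 of fixed cost; shutting down would lose the full €964.

Profit = -€180 at y = 7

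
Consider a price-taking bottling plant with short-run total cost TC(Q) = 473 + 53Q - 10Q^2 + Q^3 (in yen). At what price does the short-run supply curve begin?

Short-run supply begins at min AVC. From VC = 53Q - 10Q^2 + Q^3, AVC = 53 - 10Q + Q^2.
dAVC/dQ = -10 + 2Q = 0 gives Q = 5. min AVC = 53 - 10·5 + 5^2 = 28.
The firm shuts down for any P below ¥28.

¥28 per unit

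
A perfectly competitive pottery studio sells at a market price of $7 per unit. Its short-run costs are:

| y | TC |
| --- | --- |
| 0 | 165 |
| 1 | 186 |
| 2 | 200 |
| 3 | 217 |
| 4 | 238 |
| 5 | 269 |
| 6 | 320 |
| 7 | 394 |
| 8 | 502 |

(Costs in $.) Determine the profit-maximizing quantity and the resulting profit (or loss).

Compute π = P·y − TC at each output: y=0: -165; y=1: -179; y=2: -186; y=3: -196; y=4: -210; y=5: -234; y=6: -278; y=7: -345; y=8: -446.
Profit is highest at y = 0. Equivalently, the lowest AVC in the table is 52/3 ≈ $17.33 at y = 3, and P = $7 falls below it — price never covers variable cost, so the firm shuts down and loses only its fixed cost.

y = 0 (shut down); profit = -$165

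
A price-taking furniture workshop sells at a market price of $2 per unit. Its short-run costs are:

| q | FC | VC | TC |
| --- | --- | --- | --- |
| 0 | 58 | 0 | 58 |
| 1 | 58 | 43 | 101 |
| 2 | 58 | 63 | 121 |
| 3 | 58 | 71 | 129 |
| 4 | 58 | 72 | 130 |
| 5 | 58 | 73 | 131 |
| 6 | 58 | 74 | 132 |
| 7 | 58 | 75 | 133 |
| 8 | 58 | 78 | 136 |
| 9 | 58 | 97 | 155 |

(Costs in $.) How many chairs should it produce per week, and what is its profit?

q = 0 (shut down); profit = -$58

Tabulate TR − TC: q=0: -58; q=1: -99; q=2: -117; q=3: -123; q=4: -122; q=5: -121; q=6: -120; q=7: -119; q=8: -120; q=9: -137.
Profit is highest at q = 0. Equivalently, the lowest AVC in the table is 78/8 ≈ $9.75 at q = 8, and P = $2 falls below it — price never covers variable cost, so the firm shuts down and loses only its fixed cost.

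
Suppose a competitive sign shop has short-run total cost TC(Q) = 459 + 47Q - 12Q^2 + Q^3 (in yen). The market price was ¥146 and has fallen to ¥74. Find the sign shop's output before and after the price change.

Output falls from 11 to 9

AVC = 47 - 12Q + Q^2, minimized at Q = 6 where min AVC = ¥11. MC = 47 - 24Q + 3Q^2.
At P = ¥146 ≥ min AVC, set P = MC on the rising branch: Q = 11.
At P = ¥74 ≥ min AVC, set P = MC: Q = 9. The firm stays open but cuts output.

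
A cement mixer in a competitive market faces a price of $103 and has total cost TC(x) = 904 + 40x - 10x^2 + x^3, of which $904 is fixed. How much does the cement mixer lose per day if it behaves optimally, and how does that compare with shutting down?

AVC = 40 - 10x + x^2 has its minimum $15 at x = 5; price $103 clears that bar, so the firm operates.
With MC = 40 - 20x + 3x^2, P = MC on the upward-sloping part at x* = 9.
TR = 103·9 = 927. TC = 904 + 279 = 1183. Profit = 927 − 1183 = -$256.
By producing, the firm covers all variable cost plus $648 of fixed cost; shutting down would lose the full $904.

Profit = -$256 at x = 9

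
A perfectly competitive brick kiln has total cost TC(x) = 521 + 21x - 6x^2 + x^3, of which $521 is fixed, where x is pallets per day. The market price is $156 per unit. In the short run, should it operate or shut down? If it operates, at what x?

Variable cost is VC = 21x - 6x^2 + x^3, so AVC = VC/x = 21 - 6x + x^2 and MC = dTC/dx = 21 - 12x + 3x^2.
AVC hits its minimum where MC = AVC, at x = 3, giving min AVC = 21 - 6·3 + 3^2 = $12.
Since P = $156 ≥ min AVC = $12, price covers variable cost and the firm should produce.
Solving P = MC: -135 - 12x + 3x^2 = 0 ⇒ x = -5 or 9. On the upward-sloping branch, x* = 9.
Check: AVC at x = 9 is $48 ≤ P, so revenue covers variable cost.
Profit = P·x − TC = 156·9 − 953 = $451.

Produce at x = 9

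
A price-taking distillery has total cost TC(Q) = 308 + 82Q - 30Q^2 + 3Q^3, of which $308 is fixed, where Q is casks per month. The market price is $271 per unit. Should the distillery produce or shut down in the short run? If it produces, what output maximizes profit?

Produce at Q = 9

From TC, MC = TC'(Q) = 82 - 60Q + 9Q^2 and AVC = VC/Q = 82 - 30Q + 3Q^2.
AVC is minimized where dAVC/dQ = -30 + 6Q = 0, at Q = 5; min AVC = 82 - 30·5 + 3·5^2 = $7.
P = $271 exceeds min AVC = $7, so the firm stays open.
P = MC gives -189 - 60Q + 9Q^2 = 0, with roots -7/3 and 9. Take the larger (rising MC): Q* = 9.
Check: AVC at Q = 9 is $55 ≤ P, so revenue covers variable cost.
Profit = P·Q − TC = 271·9 − 803 = $1636.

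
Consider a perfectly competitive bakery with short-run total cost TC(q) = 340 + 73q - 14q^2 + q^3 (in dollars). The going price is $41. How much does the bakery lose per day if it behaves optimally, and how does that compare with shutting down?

Profit = -$212 at q = 8

AVC = 73 - 14q + q^2 has its minimum $24 at q = 7; price $41 clears that bar, so the firm operates.
MC = 73 - 28q + 3q^2. Setting P = MC and taking the root on the rising branch gives q* = 8.
TR = 41·8 = 328. TC = 340 + 200 = 540. Profit = 328 − 540 = -$212.
That loss of $212 beats the $340 the firm would lose by shutting down; producing recovers $128 of fixed cost.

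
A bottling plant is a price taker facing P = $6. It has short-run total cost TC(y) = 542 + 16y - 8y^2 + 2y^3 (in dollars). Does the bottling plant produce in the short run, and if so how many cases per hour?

Shut down

Variable cost is VC = 16y - 8y^2 + 2y^3, so AVC = VC/y = 16 - 8y + 2y^2 and MC = dTC/dy = 16 - 16y + 6y^2.
AVC hits its minimum where MC = AVC, at y = 2, giving min AVC = 16 - 8·2 + 2·2^2 = $8.
With P < min AVC ($6 < $8), every unit sold adds to the loss.
Shutting down limits the loss to fixed cost, $542.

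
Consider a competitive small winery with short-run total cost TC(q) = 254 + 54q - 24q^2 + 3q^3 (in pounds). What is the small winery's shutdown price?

Short-run supply begins at min AVC. From VC = 54q - 24q^2 + 3q^3, AVC = 54 - 24q + 3q^2.
dAVC/dq = -24 + 6q = 0 gives q = 4. min AVC = 54 - 24·4 + 3·4^2 = 6.
So the shutdown price is £6.

£6 per unit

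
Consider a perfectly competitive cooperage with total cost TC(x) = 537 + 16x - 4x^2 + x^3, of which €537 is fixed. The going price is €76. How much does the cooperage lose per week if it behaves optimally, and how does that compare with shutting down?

Profit = -€249 at x = 6

AVC = 16 - 4x + x^2 has its minimum €12 at x = 2; price €76 clears that bar, so the firm operates.
With MC = 16 - 8x + 3x^2, P = MC on the upward-sloping part at x* = 6.
TR = 76·6 = 456. TC = 537 + 168 = 705. Profit = 456 − 705 = -€249.
Shutting down would mean losing the fixed cost of €537, so operating at a loss of €249 is better by €288.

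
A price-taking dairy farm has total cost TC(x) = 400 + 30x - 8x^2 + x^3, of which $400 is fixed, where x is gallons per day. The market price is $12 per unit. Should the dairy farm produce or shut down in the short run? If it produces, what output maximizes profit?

Shut down

Variable cost is VC = 30x - 8x^2 + x^3, so AVC = VC/x = 30 - 8x + x^2 and MC = dTC/dx = 30 - 16x + 3x^2.
The AVC parabola has its vertex at x = 8/2 = 4, where AVC = 30 - 8·4 + 4^2 = $14.
With P < min AVC ($12 < $14), every unit sold adds to the loss.
The firm minimizes its loss by shutting down and losing only its fixed cost of $400.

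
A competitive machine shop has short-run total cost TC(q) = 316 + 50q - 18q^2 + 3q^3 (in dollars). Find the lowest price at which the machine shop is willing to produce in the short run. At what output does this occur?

$23 per unit, at q = 3

The shutdown price is the minimum of AVC. VC = 50q - 18q^2 + 3q^3, so AVC = 50 - 18q + 3q^2.
At the minimum of AVC, MC = AVC. MC = 50 - 36q + 9q^2; setting MC = AVC gives 6q^2 - 18q = 0, so q = 3. min AVC = 23.
So the shutdown price is $23.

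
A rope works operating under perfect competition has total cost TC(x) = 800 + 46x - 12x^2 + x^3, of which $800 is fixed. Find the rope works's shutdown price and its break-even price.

Shutdown price = min AVC. AVC = 46 - 12x + x^2, with vertex at x = 6 and minimum $10.
ATC = 800/x + 46 - 12x + x^2. Setting dATC/dx = −800/x^2 − 12 + 2x = 0 gives x = 10 (since 2·10^3 − 12·10^2 = 800).
min ATC = 800/10 + 46 − 12·10 + 10^2 = $106. That is the break-even price.
For $10 ≤ P < $106 the firm produces at a loss; below $10 it shuts down.

Shutdown price = $10; break-even price = $106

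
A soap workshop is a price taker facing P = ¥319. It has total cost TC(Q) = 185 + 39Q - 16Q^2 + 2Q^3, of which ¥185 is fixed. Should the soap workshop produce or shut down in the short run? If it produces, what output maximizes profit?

Produce at Q = 10

Variable cost is VC = 39Q - 16Q^2 + 2Q^3, so AVC = VC/Q = 39 - 16Q + 2Q^2 and MC = dTC/dQ = 39 - 32Q + 6Q^2.
AVC is minimized where dAVC/dQ = -16 + 4Q = 0, at Q = 4; min AVC = 39 - 16·4 + 2·4^2 = ¥7.
Because ¥319 ≥ ¥7, revenue can cover variable cost; the firm operates.
P = MC gives -280 - 32Q + 6Q^2 = 0, with roots -14/3 and 10. Take the larger (rising MC): Q* = 10.
Check: AVC at Q = 10 is ¥79 ≤ P, so revenue covers variable cost.
Profit = P·Q − TC = 319·10 − 975 = ¥2215.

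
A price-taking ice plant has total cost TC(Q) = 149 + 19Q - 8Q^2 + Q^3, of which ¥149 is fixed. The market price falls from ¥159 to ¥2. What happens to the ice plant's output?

AVC = 19 - 8Q + Q^2, minimized at Q = 4 where min AVC = ¥3. MC = 19 - 16Q + 3Q^2.
With P = ¥159 above the shutdown price, P = MC gives Q = 10.
At P = ¥2 < min AVC = ¥3, price no longer covers variable cost at any output, so the firm shuts down: Q = 0.

Output falls from 10 to 0 (the firm shuts down)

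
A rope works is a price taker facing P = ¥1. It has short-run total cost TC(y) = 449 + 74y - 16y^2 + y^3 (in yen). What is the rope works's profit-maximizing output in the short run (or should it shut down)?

From TC, MC = TC'(y) = 74 - 32y + 3y^2 and AVC = VC/y = 74 - 16y + y^2.
The AVC parabola has its vertex at y = 16/2 = 8, where AVC = 74 - 16·8 + 8^2 = ¥10.
With P < min AVC (¥1 < ¥10), every unit sold adds to the loss.
Shutting down limits the loss to fixed cost, ¥449.

Shut down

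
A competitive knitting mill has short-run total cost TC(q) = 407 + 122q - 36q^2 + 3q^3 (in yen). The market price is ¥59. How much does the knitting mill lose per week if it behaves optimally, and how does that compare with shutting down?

Profit = -¥113 at q = 7

AVC = 122 - 36q + 3q^2; min AVC = ¥14 at q = 6. Since P = ¥59 ≥ min AVC, the firm produces.
MC = 122 - 72q + 9q^2. Setting P = MC and taking the root on the rising branch gives q* = 7.
TR = 59·7 = 413. TC = 407 + 119 = 526. Profit = 413 − 526 = -¥113.
By producing, the firm covers all variable cost plus ¥294 of fixed cost; shutting down would lose the full ¥407.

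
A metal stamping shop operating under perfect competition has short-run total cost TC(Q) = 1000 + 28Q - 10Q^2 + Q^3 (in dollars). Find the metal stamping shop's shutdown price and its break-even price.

Shutdown price = $3; break-even price = $128

Shutdown price = min AVC. AVC = 28 - 10Q + Q^2, with vertex at Q = 5 and minimum $3.
ATC = 1000/Q + 28 - 10Q + Q^2. Setting dATC/dQ = −1000/Q^2 − 10 + 2Q = 0 gives Q = 10 (since 2·10^3 − 10·10^2 = 1000).
min ATC = 1000/10 + 28 − 10·10 + 10^2 = $128. That is the break-even price.
Between these two prices the firm operates at a loss; above $128 it earns a profit.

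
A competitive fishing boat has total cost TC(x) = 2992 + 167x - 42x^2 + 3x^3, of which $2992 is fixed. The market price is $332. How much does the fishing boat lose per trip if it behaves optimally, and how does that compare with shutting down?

Profit = -$88 at x = 11

AVC = 167 - 42x + 3x^2; min AVC = $20 at x = 7. Since P = $332 ≥ min AVC, the firm produces.
MC = 167 - 84x + 9x^2. Setting P = MC and taking the root on the rising branch gives x* = 11.
TR = 332·11 = 3652. TC = 2992 + 748 = 3740. Profit = 3652 − 3740 = -$88.
By producing, the firm covers all variable cost plus $2904 of fixed cost; shutting down would lose the full $2992.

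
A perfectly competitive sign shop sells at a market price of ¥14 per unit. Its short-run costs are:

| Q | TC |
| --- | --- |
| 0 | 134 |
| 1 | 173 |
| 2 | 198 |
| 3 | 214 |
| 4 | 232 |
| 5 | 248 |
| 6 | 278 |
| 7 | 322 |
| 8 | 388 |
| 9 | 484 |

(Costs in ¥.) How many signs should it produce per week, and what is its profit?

Tabulate TR − TC: Q=0: -134; Q=1: -159; Q=2: -170; Q=3: -172; Q=4: -176; Q=5: -178; Q=6: -194; Q=7: -224; Q=8: -276; Q=9: -358.
Profit is highest at Q = 0. Equivalently, the lowest AVC in the table is 114/5 ≈ ¥22.80 at Q = 5, and P = ¥14 falls below it — price never covers variable cost, so the firm shuts down and loses only its fixed cost.

Q = 0 (shut down); profit = -¥134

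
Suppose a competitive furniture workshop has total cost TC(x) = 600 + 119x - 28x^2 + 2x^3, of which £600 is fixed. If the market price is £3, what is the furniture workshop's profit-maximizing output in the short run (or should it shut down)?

From TC, MC = TC'(x) = 119 - 56x + 6x^2 and AVC = VC/x = 119 - 28x + 2x^2.
AVC hits its minimum where MC = AVC, at x = 7, giving min AVC = 119 - 28·7 + 2·7^2 = £21.
With P < min AVC (£3 < £21), every unit sold adds to the loss.
The firm minimizes its loss by shutting down and losing only its fixed cost of £600.

Shut down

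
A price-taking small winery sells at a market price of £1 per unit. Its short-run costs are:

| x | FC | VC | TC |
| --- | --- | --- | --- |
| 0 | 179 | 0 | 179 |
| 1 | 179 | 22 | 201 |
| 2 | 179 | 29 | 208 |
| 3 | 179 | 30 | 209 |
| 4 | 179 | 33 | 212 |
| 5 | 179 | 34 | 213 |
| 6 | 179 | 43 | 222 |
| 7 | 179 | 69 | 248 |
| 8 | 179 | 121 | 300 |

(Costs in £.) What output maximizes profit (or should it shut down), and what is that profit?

Profit at each row (π = 1x − TC): x=0: -179; x=1: -200; x=2: -206; x=3: -206; x=4: -208; x=5: -208; x=6: -216; x=7: -241; x=8: -292.
Profit is highest at x = 0. Equivalently, the lowest AVC in the table is 34/5 ≈ £6.80 at x = 5, and P = £1 falls below it — price never covers variable cost, so the firm shuts down and loses only its fixed cost.

x = 0 (shut down); profit = -£179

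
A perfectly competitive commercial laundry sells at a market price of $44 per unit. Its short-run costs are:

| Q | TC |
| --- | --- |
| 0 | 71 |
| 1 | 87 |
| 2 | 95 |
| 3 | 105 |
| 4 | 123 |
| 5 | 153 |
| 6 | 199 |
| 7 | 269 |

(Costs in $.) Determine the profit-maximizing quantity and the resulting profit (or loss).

Tabulate TR − TC: Q=0: -71; Q=1: -43; Q=2: -7; Q=3: 27; Q=4: 53; Q=5: 67; Q=6: 65; Q=7: 39.
Profit is maximized at Q = 5. AVC there is 82/5 = $16.40 ≤ P, so producing beats shutting down (which would give -$71).

Q = 5; profit = $67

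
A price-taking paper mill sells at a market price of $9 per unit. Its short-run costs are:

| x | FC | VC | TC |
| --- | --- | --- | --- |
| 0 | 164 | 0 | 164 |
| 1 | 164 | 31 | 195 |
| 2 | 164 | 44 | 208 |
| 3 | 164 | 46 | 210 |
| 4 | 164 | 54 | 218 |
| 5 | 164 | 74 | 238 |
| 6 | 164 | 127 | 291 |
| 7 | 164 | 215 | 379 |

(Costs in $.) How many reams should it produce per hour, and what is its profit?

Tabulate TR − TC: x=0: -164; x=1: -186; x=2: -190; x=3: -183; x=4: -182; x=5: -193; x=6: -237; x=7: -316.
Profit is highest at x = 0. Equivalently, the lowest AVC in the table is 54/4 ≈ $13.50 at x = 4, and P = $9 falls below it — price never covers variable cost, so the firm shuts down and loses only its fixed cost.

x = 0 (shut down); profit = -$164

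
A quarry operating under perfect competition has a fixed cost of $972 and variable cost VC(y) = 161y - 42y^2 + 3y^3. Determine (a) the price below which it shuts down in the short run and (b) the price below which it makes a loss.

Shutdown price = $14; break-even price = $134

AVC = 161 - 42y + 3y^2; minimized at y = 7, giving min AVC = $14. That is the shutdown price.
ATC = 972/y + 161 - 42y + 3y^2. Setting dATC/dy = −972/y^2 − 42 + 6y = 0 gives y = 9 (since 6·9^3 − 42·9^2 = 972).
min ATC = 972/9 + 161 − 42·9 + 3·9^2 = $134. That is the break-even price.
For $14 ≤ P < $134 the firm produces at a loss; below $14 it shuts down.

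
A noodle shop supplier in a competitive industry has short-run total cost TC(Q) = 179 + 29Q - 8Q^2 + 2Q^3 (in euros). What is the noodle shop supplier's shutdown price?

€21 per unit

The shutdown price is the minimum of AVC. VC = 29Q - 8Q^2 + 2Q^3, so AVC = 29 - 8Q + 2Q^2.
dAVC/dQ = -8 + 4Q = 0 gives Q = 2. min AVC = 29 - 8·2 + 2·2^2 = 21.
So the shutdown price is €21.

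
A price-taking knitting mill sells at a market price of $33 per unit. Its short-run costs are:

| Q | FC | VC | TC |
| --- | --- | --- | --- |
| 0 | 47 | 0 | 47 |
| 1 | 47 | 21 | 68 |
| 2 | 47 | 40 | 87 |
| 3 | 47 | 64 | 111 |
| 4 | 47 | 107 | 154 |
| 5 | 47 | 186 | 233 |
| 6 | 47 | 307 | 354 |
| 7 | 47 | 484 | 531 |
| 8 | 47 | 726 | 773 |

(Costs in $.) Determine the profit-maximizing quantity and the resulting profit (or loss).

Profit at each row (π = 33Q − TC): Q=0: -47; Q=1: -35; Q=2: -21; Q=3: -12; Q=4: -22; Q=5: -68; Q=6: -156; Q=7: -300; Q=8: -509.
Profit is maximized at Q = 3. AVC there is 64/3 = $21.33 ≤ P, so producing beats shutting down (which would give -$47).

Q = 3; profit = -$12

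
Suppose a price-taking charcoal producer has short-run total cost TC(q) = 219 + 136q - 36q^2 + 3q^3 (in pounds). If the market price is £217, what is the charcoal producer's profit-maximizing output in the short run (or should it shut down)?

Produce at q = 9

From TC, MC = TC'(q) = 136 - 72q + 9q^2 and AVC = VC/q = 136 - 36q + 3q^2.
AVC is minimized where dAVC/dq = -36 + 6q = 0, at q = 6; min AVC = 136 - 36·6 + 3·6^2 = £28.
Since P = £217 ≥ min AVC = £28, price covers variable cost and the firm should produce.
P = MC gives -81 - 72q + 9q^2 = 0, with roots -1 and 9. Take the larger (rising MC): q* = 9.
Check: AVC at q = 9 is £55 ≤ P, so revenue covers variable cost.
Profit = P·q − TC = 217·9 − 714 = £1239.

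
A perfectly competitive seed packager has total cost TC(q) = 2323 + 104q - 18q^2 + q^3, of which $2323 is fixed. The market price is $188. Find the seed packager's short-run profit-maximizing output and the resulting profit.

Profit = -$363 at q = 14

AVC = 104 - 18q + q^2; min AVC = $23 at q = 9. Since P = $188 ≥ min AVC, the firm produces.
MC = 104 - 36q + 3q^2. Setting P = MC and taking the root on the rising branch gives q* = 14.
TR = 188·14 = 2632. TC = 2323 + 672 = 2995. Profit = 2632 − 2995 = -$363.
That loss of $363 beats the $2323 the firm would lose by shutting down; producing recovers $1960 of fixed cost.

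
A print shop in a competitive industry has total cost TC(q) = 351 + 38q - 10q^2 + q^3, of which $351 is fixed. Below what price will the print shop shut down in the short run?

Short-run supply begins at min AVC. From VC = 38q - 10q^2 + q^3, AVC = 38 - 10q + q^2.
dAVC/dq = -10 + 2q = 0 gives q = 5. min AVC = 38 - 10·5 + 5^2 = 13.
The firm shuts down for any P below $13.

$13 per unit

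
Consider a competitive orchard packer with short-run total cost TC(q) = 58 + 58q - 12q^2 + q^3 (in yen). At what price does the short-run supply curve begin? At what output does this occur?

¥22 per unit, at q = 6

The firm shuts down when price falls below the minimum of average variable cost. AVC = VC/q = 58 - 12q + q^2.
At the minimum of AVC, MC = AVC. MC = 58 - 24q + 3q^2; setting MC = AVC gives 2q^2 - 12q = 0, so q = 6. min AVC = 22.
So the shutdown price is ¥22.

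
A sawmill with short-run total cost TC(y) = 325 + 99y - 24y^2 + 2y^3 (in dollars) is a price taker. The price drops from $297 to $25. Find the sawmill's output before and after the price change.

Output falls from 11 to 0 (the firm shuts down)

MC = 99 - 48y + 6y^2; the shutdown threshold is min AVC = $27 (at y = 6).
With P = $297 above the shutdown price, P = MC gives y = 11.
At P = $25 < min AVC = $27, price no longer covers variable cost at any output, so the firm shuts down: y = 0.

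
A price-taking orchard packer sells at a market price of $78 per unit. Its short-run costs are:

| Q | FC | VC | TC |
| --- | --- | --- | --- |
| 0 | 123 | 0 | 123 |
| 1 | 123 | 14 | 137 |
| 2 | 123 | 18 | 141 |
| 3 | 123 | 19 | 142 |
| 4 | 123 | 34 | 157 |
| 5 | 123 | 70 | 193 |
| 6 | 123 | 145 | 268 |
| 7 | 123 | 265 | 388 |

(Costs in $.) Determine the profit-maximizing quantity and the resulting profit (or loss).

Profit at each row (π = 78Q − TC): Q=0: -123; Q=1: -59; Q=2: 15; Q=3: 92; Q=4: 155; Q=5: 197; Q=6: 200; Q=7: 158.
Profit is maximized at Q = 6. AVC there is 145/6 = $24.17 ≤ P, so producing beats shutting down (which would give -$123).

Q = 6; profit = $200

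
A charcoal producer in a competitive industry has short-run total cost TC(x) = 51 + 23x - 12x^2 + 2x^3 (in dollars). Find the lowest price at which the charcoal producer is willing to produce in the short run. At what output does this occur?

$5 per unit, at x = 3

The firm shuts down when price falls below the minimum of average variable cost. AVC = VC/x = 23 - 12x + 2x^2.
dAVC/dx = -12 + 4x = 0 gives x = 3. min AVC = 23 - 12·3 + 2·3^2 = 5.
The firm shuts down for any P below $5.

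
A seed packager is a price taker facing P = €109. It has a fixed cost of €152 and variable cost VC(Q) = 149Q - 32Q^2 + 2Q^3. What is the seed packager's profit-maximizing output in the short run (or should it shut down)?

Produce at Q = 10

Strip out fixed cost: VC = 149Q - 32Q^2 + 2Q^3. Then AVC = 149 - 32Q + 2Q^2 and MC = 149 - 64Q + 6Q^2.
AVC hits its minimum where MC = AVC, at Q = 8, giving min AVC = 149 - 32·8 + 2·8^2 = €21.
P = €109 exceeds min AVC = €21, so the firm stays open.
Set P = MC: 109 = 149 - 64Q + 6Q^2 → 40 - 64Q + 6Q^2 = 0. The roots are Q = 2/3 and Q = 10; the profit-maximizing output is on the rising part of MC, so Q* = 10.
Check: AVC at Q = 10 is €29 ≤ P, so revenue covers variable cost.
Profit = P·Q − TC = 109·10 − 442 = €648.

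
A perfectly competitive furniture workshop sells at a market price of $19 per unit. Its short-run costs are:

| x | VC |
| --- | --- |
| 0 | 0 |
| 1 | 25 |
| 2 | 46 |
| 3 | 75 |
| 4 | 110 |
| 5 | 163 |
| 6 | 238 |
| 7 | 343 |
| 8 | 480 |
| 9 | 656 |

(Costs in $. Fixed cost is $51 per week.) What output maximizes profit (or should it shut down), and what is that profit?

x = 0 (shut down); profit = -$51

Tabulate TR − TC: x=0: -51; x=1: -57; x=2: -59; x=3: -69; x=4: -85; x=5: -119; x=6: -175; x=7: -261; x=8: -379; x=9: -536.
Profit is highest at x = 0. Equivalently, the lowest AVC in the table is 46/2 ≈ $23 at x = 2, and P = $19 falls below it — price never covers variable cost, so the firm shuts down and loses only its fixed cost.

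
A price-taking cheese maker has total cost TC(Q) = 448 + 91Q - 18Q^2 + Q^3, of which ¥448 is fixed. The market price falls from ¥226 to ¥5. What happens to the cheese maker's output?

MC = 91 - 36Q + 3Q^2; the shutdown threshold is min AVC = ¥10 (at Q = 9).
With P = ¥226 above the shutdown price, P = MC gives Q = 15.
At P = ¥5 < min AVC = ¥10, price no longer covers variable cost at any output, so the firm shuts down: Q = 0.

Output falls from 15 to 0 (the firm shuts down)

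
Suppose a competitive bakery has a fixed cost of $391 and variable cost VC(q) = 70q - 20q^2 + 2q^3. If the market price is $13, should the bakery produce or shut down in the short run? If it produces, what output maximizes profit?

Shut down

Variable cost is VC = 70q - 20q^2 + 2q^3, so AVC = VC/q = 70 - 20q + 2q^2 and MC = dTC/dq = 70 - 40q + 6q^2.
The AVC parabola has its vertex at q = 20/4 = 5, where AVC = 70 - 20·5 + 2·5^2 = $20.
Since P = $13 < min AVC = $20, price fails to cover variable cost at any output.
Shutting down limits the loss to fixed cost, $391.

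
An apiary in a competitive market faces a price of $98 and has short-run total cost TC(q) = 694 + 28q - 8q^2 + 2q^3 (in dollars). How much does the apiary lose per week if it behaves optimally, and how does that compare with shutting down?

Profit = -$394 at q = 5

AVC = 28 - 8q + 2q^2; min AVC = $20 at q = 2. Since P = $98 ≥ min AVC, the firm produces.
With MC = 28 - 16q + 6q^2, P = MC on the upward-sloping part at q* = 5.
TR = 98·5 = 490. TC = 694 + 190 = 884. Profit = 490 − 884 = -$394.
By producing, the firm covers all variable cost plus $300 of fixed cost; shutting down would lose the full $694.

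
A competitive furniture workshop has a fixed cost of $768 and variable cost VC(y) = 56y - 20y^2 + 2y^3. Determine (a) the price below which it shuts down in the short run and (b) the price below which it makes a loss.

Shutdown price = $6; break-even price = $120

AVC = 56 - 20y + 2y^2; minimized at y = 5, giving min AVC = $6. That is the shutdown price.
ATC = 768/y + 56 - 20y + 2y^2. Setting dATC/dy = −768/y^2 − 20 + 4y = 0 gives y = 8 (since 4·8^3 − 20·8^2 = 768).
min ATC = 768/8 + 56 − 20·8 + 2·8^2 = $120. That is the break-even price.
For $6 ≤ P < $120 the firm produces at a loss; below $6 it shuts down.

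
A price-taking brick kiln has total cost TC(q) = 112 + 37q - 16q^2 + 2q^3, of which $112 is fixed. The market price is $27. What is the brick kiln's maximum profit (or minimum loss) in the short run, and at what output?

Profit = -$12 at q = 5

AVC = 37 - 16q + 2q^2 has its minimum $5 at q = 4; price $27 clears that bar, so the firm operates.
MC = 37 - 32q + 6q^2. Setting P = MC and taking the root on the rising branch gives q* = 5.
TR = 27·5 = 135. TC = 112 + 35 = 147. Profit = 135 − 147 = -$12.
That loss of $12 beats the $112 the firm would lose by shutting down; producing recovers $100 of fixed cost.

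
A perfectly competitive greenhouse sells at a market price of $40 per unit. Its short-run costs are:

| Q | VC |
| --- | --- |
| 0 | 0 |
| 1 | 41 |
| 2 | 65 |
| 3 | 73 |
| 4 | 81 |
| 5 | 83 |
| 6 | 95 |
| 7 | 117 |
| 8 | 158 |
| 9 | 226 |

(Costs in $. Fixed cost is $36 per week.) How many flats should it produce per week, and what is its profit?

Tabulate TR − TC: Q=0: -36; Q=1: -37; Q=2: -21; Q=3: 11; Q=4: 43; Q=5: 81; Q=6: 109; Q=7: 127; Q=8: 126; Q=9: 98.
Profit is maximized at Q = 7. AVC there is 117/7 = $16.71 ≤ P, so producing beats shutting down (which would give -$36).

Q = 7; profit = $127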